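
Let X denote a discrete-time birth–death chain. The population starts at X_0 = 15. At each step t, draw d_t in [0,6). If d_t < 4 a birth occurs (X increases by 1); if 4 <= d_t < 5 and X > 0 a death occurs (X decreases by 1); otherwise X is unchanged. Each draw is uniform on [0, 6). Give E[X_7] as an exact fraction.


37/2

X can drop by at most 1 per step and X_0 = 15 > T = 7, so X_t >= 15 − t >= 8 > 0 for every t <= 7: the floor at 0 (the 'and X > 0' condition) never binds. Hence X_7 = X_0 + Σ_{t<7} Y_t with i.i.d. increments Y_t = y(d_t) ∈ {+1, −1, 0}.
Outcome values over d=0..5: [1, 1, 1, 1, -1, 0]
Σy = 3, Σy² = 5, M = 6
μ = 3/6 = 1/2,  σ² = 5/6 − (1/2)² = 7/12
E[X_7] = 15 + 7·(1/2) = 37/2


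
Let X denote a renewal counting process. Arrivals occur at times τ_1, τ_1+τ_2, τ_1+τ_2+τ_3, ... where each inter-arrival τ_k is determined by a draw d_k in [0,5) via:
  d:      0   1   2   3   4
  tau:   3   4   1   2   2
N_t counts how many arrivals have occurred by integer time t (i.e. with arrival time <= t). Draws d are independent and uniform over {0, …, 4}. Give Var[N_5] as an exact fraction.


Inter-arrival values over d=0..4: [3, 4, 1, 2, 2]
Each d has probability 1/5, so the pmf of τ is: f(1) = 1/5, f(2) = 2/5, f(3) = 1/5, f(4) = 1/5
Let p_n(j) = P(N_n = j), with p_0 = [1]. Condition on τ_1: p_n(0) = P(τ > n), and for j >= 1, p_n(j) = Σ_{k<=n} f(k)·p_{n−k}(j−1)
p_1 = [4/5, 1/5]  (j = 0..1)
p_2 = [2/5, 14/25, 1/25]  (j = 0..2)
p_3 = [1/5, 3/5, 24/125, 1/125]  (j = 0..3)
p_4 = [0, 14/25, 48/125, 34/625, 1/625]  (j = 0..4)
p_5 = [0, 8/25, 63/125, 101/625, 44/3125, 1/3125]  (j = 0..5)
E[N_5] = Σ j·p_5(j) = 5846/3125;  E[N_5²] = Σ j²·p_5(j) = 12574/3125
Var[N_5] = 12574/3125 − (5846/3125)² = 5118034/9765625

5118034/9765625


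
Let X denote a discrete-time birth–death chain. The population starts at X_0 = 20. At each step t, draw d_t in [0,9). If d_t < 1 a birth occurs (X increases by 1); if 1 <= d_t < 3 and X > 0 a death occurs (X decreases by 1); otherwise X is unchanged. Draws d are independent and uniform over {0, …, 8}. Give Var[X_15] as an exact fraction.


X can drop by at most 1 per step and X_0 = 20 > T = 15, so X_t >= 20 − t >= 5 > 0 for every t <= 15: the floor at 0 (the 'and X > 0' condition) never binds. Hence X_15 = X_0 + Σ_{t<15} Y_t with i.i.d. increments Y_t = y(d_t) ∈ {+1, −1, 0}.
Outcome values over d=0..8: [1, -1, -1, 0, 0, 0, 0, 0, 0]
Σy = -1, Σy² = 3, M = 9
μ = -1/9 = -1/9,  σ² = 3/9 − (-1/9)² = 26/81
Independent increments: Var[X_15] = 15·σ² = 15·(26/81) = 130/27

130/27


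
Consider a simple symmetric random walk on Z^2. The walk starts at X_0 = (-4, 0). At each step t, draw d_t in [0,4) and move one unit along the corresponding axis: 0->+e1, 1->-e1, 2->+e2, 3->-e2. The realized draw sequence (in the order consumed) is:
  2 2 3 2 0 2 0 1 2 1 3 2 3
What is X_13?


t=0: X=(-4, 0), d=2 → +e2, X_1=(-4, 1)
t=1: X=(-4, 1), d=2 → +e2, X_2=(-4, 2)
t=2: X=(-4, 2), d=3 → -e2, X_3=(-4, 1)
t=3: X=(-4, 1), d=2 → +e2, X_4=(-4, 2)
t=4: X=(-4, 2), d=0 → +e1, X_5=(-3, 2)
t=5: X=(-3, 2), d=2 → +e2, X_6=(-3, 3)
t=6: X=(-3, 3), d=0 → +e1, X_7=(-2, 3)
t=7: X=(-2, 3), d=1 → -e1, X_8=(-3, 3)
t=8: X=(-3, 3), d=2 → +e2, X_9=(-3, 4)
t=9: X=(-3, 4), d=1 → -e1, X_10=(-4, 4)
t=10: X=(-4, 4), d=3 → -e2, X_11=(-4, 3)
t=11: X=(-4, 3), d=2 → +e2, X_12=(-4, 4)
t=12: X=(-4, 4), d=3 → -e2, X_13=(-4, 3)

(-4, 3)


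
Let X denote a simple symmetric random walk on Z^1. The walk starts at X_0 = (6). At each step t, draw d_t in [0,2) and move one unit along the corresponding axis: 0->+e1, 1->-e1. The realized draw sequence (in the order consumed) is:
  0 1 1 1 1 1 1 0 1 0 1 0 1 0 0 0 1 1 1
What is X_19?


t=0: X=(6), d=0 → +e1, X_1=(7)
t=1: X=(7), d=1 → -e1, X_2=(6)
t=2: X=(6), d=1 → -e1, X_3=(5)
t=3: X=(5), d=1 → -e1, X_4=(4)
t=4: X=(4), d=1 → -e1, X_5=(3)
t=5: X=(3), d=1 → -e1, X_6=(2)
t=6: X=(2), d=1 → -e1, X_7=(1)
t=7: X=(1), d=0 → +e1, X_8=(2)
t=8: X=(2), d=1 → -e1, X_9=(1)
t=9: X=(1), d=0 → +e1, X_10=(2)
t=10: X=(2), d=1 → -e1, X_11=(1)
t=11: X=(1), d=0 → +e1, X_12=(2)
t=12: X=(2), d=1 → -e1, X_13=(1)
t=13: X=(1), d=0 → +e1, X_14=(2)
t=14: X=(2), d=0 → +e1, X_15=(3)
t=15: X=(3), d=0 → +e1, X_16=(4)
t=16: X=(4), d=1 → -e1, X_17=(3)
t=17: X=(3), d=1 → -e1, X_18=(2)
t=18: X=(2), d=1 → -e1, X_19=(1)

(1)


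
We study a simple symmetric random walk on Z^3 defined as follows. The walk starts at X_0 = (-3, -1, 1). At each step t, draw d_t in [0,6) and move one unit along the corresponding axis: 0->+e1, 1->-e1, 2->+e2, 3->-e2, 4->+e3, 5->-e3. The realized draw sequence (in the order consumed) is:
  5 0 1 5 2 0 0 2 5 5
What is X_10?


(-1, 1, -3)

t=0: X=(-3, -1, 1), d=5 → -e3, X_1=(-3, -1, 0)
t=1: X=(-3, -1, 0), d=0 → +e1, X_2=(-2, -1, 0)
t=2: X=(-2, -1, 0), d=1 → -e1, X_3=(-3, -1, 0)
t=3: X=(-3, -1, 0), d=5 → -e3, X_4=(-3, -1, -1)
t=4: X=(-3, -1, -1), d=2 → +e2, X_5=(-3, 0, -1)
t=5: X=(-3, 0, -1), d=0 → +e1, X_6=(-2, 0, -1)
t=6: X=(-2, 0, -1), d=0 → +e1, X_7=(-1, 0, -1)
t=7: X=(-1, 0, -1), d=2 → +e2, X_8=(-1, 1, -1)
t=8: X=(-1, 1, -1), d=5 → -e3, X_9=(-1, 1, -2)
t=9: X=(-1, 1, -2), d=5 → -e3, X_10=(-1, 1, -3)


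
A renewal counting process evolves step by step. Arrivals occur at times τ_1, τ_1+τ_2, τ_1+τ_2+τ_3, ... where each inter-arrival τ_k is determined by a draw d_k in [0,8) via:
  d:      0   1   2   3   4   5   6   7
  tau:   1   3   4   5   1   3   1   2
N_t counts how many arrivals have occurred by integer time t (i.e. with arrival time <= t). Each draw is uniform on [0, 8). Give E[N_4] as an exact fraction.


Inter-arrival values over d=0..7: [1, 3, 4, 5, 1, 3, 1, 2]
Each d has probability 1/8, so the pmf of τ is: f(1) = 3/8, f(2) = 1/8, f(3) = 1/4, f(4) = 1/8, f(5) = 1/8
Renewal equation for m(n) = E[N_n]: condition on τ_1 = k (if k <= n, one arrival plus a fresh copy on the remaining n−k steps): m(n) = F(n) + Σ_{k<=n} f(k)·m(n−k), where F(n) = P(τ <= n) and m(0) = 0
m(1) = F(1) = 3/8
m(2) = F(2) + f(1)·m(1) = 1/2 + 3/8·3/8 = 41/64
m(3) = F(3) + f(1)·m(2) + f(2)·m(1) = 3/4 + 3/8·41/64 + 1/8·3/8 = 531/512
m(4) = F(4) + f(1)·m(3) + f(2)·m(2) + f(3)·m(1) = 7/8 + 3/8·531/512 + 1/8·41/64 + 1/4·3/8 = 5889/4096
E[N_4] = m(4) = 5889/4096

5889/4096


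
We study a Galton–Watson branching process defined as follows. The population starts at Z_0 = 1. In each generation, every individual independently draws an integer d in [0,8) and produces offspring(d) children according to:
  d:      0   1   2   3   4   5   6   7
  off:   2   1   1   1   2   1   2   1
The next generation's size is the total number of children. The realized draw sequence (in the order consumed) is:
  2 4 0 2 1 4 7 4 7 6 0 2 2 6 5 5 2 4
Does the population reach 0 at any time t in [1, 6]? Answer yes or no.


no

gen 0: Z_0=1, draws=[2], offspring=[1], Z_1=1
gen 1: Z_1=1, draws=[4], offspring=[2], Z_2=2
gen 2: Z_2=2, draws=[0, 2], offspring=[2, 1], Z_3=3
gen 3: Z_3=3, draws=[1, 4, 7], offspring=[1, 2, 1], Z_4=4
gen 4: Z_4=4, draws=[4, 7, 6, 0], offspring=[2, 1, 2, 2], Z_5=7
gen 5: Z_5=7, draws=[2, 2, 6, 5, 5, 2, 4], offspring=[1, 1, 2, 1, 1, 1, 2], Z_6=9


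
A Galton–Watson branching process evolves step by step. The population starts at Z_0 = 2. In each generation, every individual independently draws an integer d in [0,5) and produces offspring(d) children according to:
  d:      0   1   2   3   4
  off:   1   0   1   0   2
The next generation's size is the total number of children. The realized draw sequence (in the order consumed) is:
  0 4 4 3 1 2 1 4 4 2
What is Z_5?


gen 0: Z_0=2, draws=[0, 4], offspring=[1, 2], Z_1=3
gen 1: Z_1=3, draws=[4, 3, 1], offspring=[2, 0, 0], Z_2=2
gen 2: Z_2=2, draws=[2, 1], offspring=[1, 0], Z_3=1
gen 3: Z_3=1, draws=[4], offspring=[2], Z_4=2
gen 4: Z_4=2, draws=[4, 2], offspring=[2, 1], Z_5=3

3


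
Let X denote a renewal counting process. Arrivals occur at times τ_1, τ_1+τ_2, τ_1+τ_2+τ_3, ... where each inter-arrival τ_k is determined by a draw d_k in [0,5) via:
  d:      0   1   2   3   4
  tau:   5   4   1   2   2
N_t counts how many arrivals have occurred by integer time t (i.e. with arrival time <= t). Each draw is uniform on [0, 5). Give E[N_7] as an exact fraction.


181841/78125

Inter-arrival values over d=0..4: [5, 4, 1, 2, 2]
Each d has probability 1/5, so the pmf of τ is: f(1) = 1/5, f(2) = 2/5, f(4) = 1/5, f(5) = 1/5
Renewal equation for m(n) = E[N_n]: condition on τ_1 = k (if k <= n, one arrival plus a fresh copy on the remaining n−k steps): m(n) = F(n) + Σ_{k<=n} f(k)·m(n−k), where F(n) = P(τ <= n) and m(0) = 0
m(1) = F(1) = 1/5
m(2) = F(2) + f(1)·m(1) = 3/5 + 1/5·1/5 = 16/25
m(3) = F(3) + f(1)·m(2) + f(2)·m(1) = 3/5 + 1/5·16/25 + 2/5·1/5 = 101/125
m(4) = F(4) + f(1)·m(3) + f(2)·m(2) = 4/5 + 1/5·101/125 + 2/5·16/25 = 761/625
m(5) = F(5) + f(1)·m(4) + f(2)·m(3) + f(4)·m(1) = 1 + 1/5·761/625 + 2/5·101/125 + 1/5·1/5 = 5021/3125
m(6) = F(6) + f(1)·m(5) + f(2)·m(4) + f(4)·m(2) + f(5)·m(1) = 1 + 1/5·5021/3125 + 2/5·761/625 + 1/5·16/25 + 1/5·1/5 = 30881/15625
m(7) = F(7) + f(1)·m(6) + f(2)·m(5) + f(4)·m(3) + f(5)·m(2) = 1 + 1/5·30881/15625 + 2/5·5021/3125 + 1/5·101/125 + 1/5·16/25 = 181841/78125
E[N_7] = m(7) = 181841/78125


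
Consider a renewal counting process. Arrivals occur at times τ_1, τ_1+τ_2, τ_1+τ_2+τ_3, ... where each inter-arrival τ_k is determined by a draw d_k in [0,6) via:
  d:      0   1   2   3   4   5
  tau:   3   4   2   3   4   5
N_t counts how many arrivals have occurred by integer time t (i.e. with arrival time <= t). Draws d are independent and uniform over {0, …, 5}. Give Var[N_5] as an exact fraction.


155/1296

Inter-arrival values over d=0..5: [3, 4, 2, 3, 4, 5]
Each d has probability 1/6, so the pmf of τ is: f(2) = 1/6, f(3) = 1/3, f(4) = 1/3, f(5) = 1/6
Let p_n(j) = P(N_n = j), with p_0 = [1]. Condition on τ_1: p_n(0) = P(τ > n), and for j >= 1, p_n(j) = Σ_{k<=n} f(k)·p_{n−k}(j−1)
p_1 = [1]  (j = 0)
p_2 = [5/6, 1/6]  (j = 0..1)
p_3 = [1/2, 1/2]  (j = 0..1)
p_4 = [1/6, 29/36, 1/36]  (j = 0..2)
p_5 = [0, 31/36, 5/36]  (j = 0..2)
E[N_5] = Σ j·p_5(j) = 41/36;  E[N_5²] = Σ j²·p_5(j) = 17/12
Var[N_5] = 17/12 − (41/36)² = 155/1296


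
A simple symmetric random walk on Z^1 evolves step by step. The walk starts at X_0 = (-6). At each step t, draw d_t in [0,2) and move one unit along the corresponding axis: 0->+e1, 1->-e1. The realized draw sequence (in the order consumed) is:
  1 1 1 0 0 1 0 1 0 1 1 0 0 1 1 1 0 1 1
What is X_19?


t=0: X=(-6), d=1 → -e1, X_1=(-7)
t=1: X=(-7), d=1 → -e1, X_2=(-8)
t=2: X=(-8), d=1 → -e1, X_3=(-9)
t=3: X=(-9), d=0 → +e1, X_4=(-8)
t=4: X=(-8), d=0 → +e1, X_5=(-7)
t=5: X=(-7), d=1 → -e1, X_6=(-8)
t=6: X=(-8), d=0 → +e1, X_7=(-7)
t=7: X=(-7), d=1 → -e1, X_8=(-8)
t=8: X=(-8), d=0 → +e1, X_9=(-7)
t=9: X=(-7), d=1 → -e1, X_10=(-8)
t=10: X=(-8), d=1 → -e1, X_11=(-9)
t=11: X=(-9), d=0 → +e1, X_12=(-8)
t=12: X=(-8), d=0 → +e1, X_13=(-7)
t=13: X=(-7), d=1 → -e1, X_14=(-8)
t=14: X=(-8), d=1 → -e1, X_15=(-9)
t=15: X=(-9), d=1 → -e1, X_16=(-10)
t=16: X=(-10), d=0 → +e1, X_17=(-9)
t=17: X=(-9), d=1 → -e1, X_18=(-10)
t=18: X=(-10), d=1 → -e1, X_19=(-11)

(-11)


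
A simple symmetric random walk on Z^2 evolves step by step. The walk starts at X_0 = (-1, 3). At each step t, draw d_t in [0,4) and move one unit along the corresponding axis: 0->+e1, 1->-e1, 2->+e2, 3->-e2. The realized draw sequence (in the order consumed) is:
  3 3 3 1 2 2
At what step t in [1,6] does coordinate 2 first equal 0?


t=0: X=(-1, 3), d=3 → -e2, X_1=(-1, 2)
t=1: X=(-1, 2), d=3 → -e2, X_2=(-1, 1)
t=2: X=(-1, 1), d=3 → -e2, X_3=(-1, 0)
t=3: X=(-1, 0), d=1 → -e1, X_4=(-2, 0)
t=4: X=(-2, 0), d=2 → +e2, X_5=(-2, 1)
t=5: X=(-2, 1), d=2 → +e2, X_6=(-2, 2)

3


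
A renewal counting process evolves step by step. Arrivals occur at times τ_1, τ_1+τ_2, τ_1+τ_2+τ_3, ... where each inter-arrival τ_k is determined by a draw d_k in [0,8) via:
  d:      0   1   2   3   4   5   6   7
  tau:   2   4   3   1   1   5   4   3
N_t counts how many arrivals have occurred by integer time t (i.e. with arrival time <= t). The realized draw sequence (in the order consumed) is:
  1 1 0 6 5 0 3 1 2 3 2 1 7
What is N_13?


draw d_1=1: τ_1=4, arrival time A_1=4
draw d_2=1: τ_2=4, arrival time A_2=8
draw d_3=0: τ_3=2, arrival time A_3=10
draw d_4=6: τ_4=4, arrival time A_4=14
draw d_5=5: τ_5=5, arrival time A_5=19
draw d_6=0: τ_6=2, arrival time A_6=21
draw d_7=3: τ_7=1, arrival time A_7=22
draw d_8=1: τ_8=4, arrival time A_8=26
draw d_9=2: τ_9=3, arrival time A_9=29
draw d_10=3: τ_10=1, arrival time A_10=30
draw d_11=2: τ_11=3, arrival time A_11=33
draw d_12=1: τ_12=4, arrival time A_12=37
draw d_13=7: τ_13=3, arrival time A_13=40
N_t over t=0..13: 0:0 1:0 2:0 3:0 4:1 5:1 6:1 7:1 8:2 9:2 10:3 11:3 12:3 13:3

3


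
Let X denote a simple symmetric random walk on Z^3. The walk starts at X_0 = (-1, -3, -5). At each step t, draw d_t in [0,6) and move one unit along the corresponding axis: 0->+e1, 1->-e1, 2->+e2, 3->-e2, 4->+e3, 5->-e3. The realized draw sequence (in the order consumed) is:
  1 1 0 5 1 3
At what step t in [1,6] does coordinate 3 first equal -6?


4

t=0: X=(-1, -3, -5), d=1 → -e1, X_1=(-2, -3, -5)
t=1: X=(-2, -3, -5), d=1 → -e1, X_2=(-3, -3, -5)
t=2: X=(-3, -3, -5), d=0 → +e1, X_3=(-2, -3, -5)
t=3: X=(-2, -3, -5), d=5 → -e3, X_4=(-2, -3, -6)
t=4: X=(-2, -3, -6), d=1 → -e1, X_5=(-3, -3, -6)
t=5: X=(-3, -3, -6), d=3 → -e2, X_6=(-3, -4, -6)


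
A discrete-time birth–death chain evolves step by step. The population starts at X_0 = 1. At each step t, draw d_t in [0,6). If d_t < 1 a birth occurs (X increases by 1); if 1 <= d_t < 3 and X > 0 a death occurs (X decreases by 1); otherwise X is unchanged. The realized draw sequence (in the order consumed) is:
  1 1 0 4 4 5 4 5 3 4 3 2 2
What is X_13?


t=0: X=1, d=1 → death, X_1=0
t=1: X=0, d=1 → hold, X_2=0
t=2: X=0, d=0 → birth, X_3=1
t=3: X=1, d=4 → hold, X_4=1
t=4: X=1, d=4 → hold, X_5=1
t=5: X=1, d=5 → hold, X_6=1
t=6: X=1, d=4 → hold, X_7=1
t=7: X=1, d=5 → hold, X_8=1
t=8: X=1, d=3 → hold, X_9=1
t=9: X=1, d=4 → hold, X_10=1
t=10: X=1, d=3 → hold, X_11=1
t=11: X=1, d=2 → death, X_12=0
t=12: X=0, d=2 → hold, X_13=0

0


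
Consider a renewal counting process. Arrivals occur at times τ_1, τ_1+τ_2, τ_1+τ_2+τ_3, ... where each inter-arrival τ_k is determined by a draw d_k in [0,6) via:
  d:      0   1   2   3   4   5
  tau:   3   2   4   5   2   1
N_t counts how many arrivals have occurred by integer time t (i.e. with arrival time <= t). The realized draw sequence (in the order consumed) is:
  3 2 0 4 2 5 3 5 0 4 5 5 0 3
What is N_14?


4

draw d_1=3: τ_1=5, arrival time A_1=5
draw d_2=2: τ_2=4, arrival time A_2=9
draw d_3=0: τ_3=3, arrival time A_3=12
draw d_4=4: τ_4=2, arrival time A_4=14
draw d_5=2: τ_5=4, arrival time A_5=18
draw d_6=5: τ_6=1, arrival time A_6=19
draw d_7=3: τ_7=5, arrival time A_7=24
draw d_8=5: τ_8=1, arrival time A_8=25
draw d_9=0: τ_9=3, arrival time A_9=28
draw d_10=4: τ_10=2, arrival time A_10=30
draw d_11=5: τ_11=1, arrival time A_11=31
draw d_12=5: τ_12=1, arrival time A_12=32
draw d_13=0: τ_13=3, arrival time A_13=35
draw d_14=3: τ_14=5, arrival time A_14=40
N_t over t=0..14: 0:0 1:0 2:0 3:0 4:0 5:1 6:1 7:1 8:1 9:2 10:2 11:2 12:3 13:3 14:4


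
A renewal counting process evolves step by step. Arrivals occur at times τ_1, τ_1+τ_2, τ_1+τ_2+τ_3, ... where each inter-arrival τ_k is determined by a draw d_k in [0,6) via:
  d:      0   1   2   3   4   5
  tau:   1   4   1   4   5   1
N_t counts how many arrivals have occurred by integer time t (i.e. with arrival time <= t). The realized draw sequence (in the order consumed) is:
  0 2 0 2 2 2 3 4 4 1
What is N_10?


draw d_1=0: τ_1=1, arrival time A_1=1
draw d_2=2: τ_2=1, arrival time A_2=2
draw d_3=0: τ_3=1, arrival time A_3=3
draw d_4=2: τ_4=1, arrival time A_4=4
draw d_5=2: τ_5=1, arrival time A_5=5
draw d_6=2: τ_6=1, arrival time A_6=6
draw d_7=3: τ_7=4, arrival time A_7=10
draw d_8=4: τ_8=5, arrival time A_8=15
draw d_9=4: τ_9=5, arrival time A_9=20
draw d_10=1: τ_10=4, arrival time A_10=24
N_t over t=0..10: 0:0 1:1 2:2 3:3 4:4 5:5 6:6 7:6 8:6 9:6 10:7

7


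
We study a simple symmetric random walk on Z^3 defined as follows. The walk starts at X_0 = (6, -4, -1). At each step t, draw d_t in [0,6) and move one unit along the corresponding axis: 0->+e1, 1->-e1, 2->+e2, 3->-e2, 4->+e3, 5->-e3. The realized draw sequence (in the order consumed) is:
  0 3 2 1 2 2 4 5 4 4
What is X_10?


(6, -2, 1)

t=0: X=(6, -4, -1), d=0 → +e1, X_1=(7, -4, -1)
t=1: X=(7, -4, -1), d=3 → -e2, X_2=(7, -5, -1)
t=2: X=(7, -5, -1), d=2 → +e2, X_3=(7, -4, -1)
t=3: X=(7, -4, -1), d=1 → -e1, X_4=(6, -4, -1)
t=4: X=(6, -4, -1), d=2 → +e2, X_5=(6, -3, -1)
t=5: X=(6, -3, -1), d=2 → +e2, X_6=(6, -2, -1)
t=6: X=(6, -2, -1), d=4 → +e3, X_7=(6, -2, 0)
t=7: X=(6, -2, 0), d=5 → -e3, X_8=(6, -2, -1)
t=8: X=(6, -2, -1), d=4 → +e3, X_9=(6, -2, 0)
t=9: X=(6, -2, 0), d=4 → +e3, X_10=(6, -2, 1)


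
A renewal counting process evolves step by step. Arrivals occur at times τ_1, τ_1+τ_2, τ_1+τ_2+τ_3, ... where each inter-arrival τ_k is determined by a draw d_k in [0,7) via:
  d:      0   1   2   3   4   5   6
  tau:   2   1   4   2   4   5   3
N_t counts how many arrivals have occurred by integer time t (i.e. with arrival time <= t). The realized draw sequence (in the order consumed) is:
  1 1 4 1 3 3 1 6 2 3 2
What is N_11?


draw d_1=1: τ_1=1, arrival time A_1=1
draw d_2=1: τ_2=1, arrival time A_2=2
draw d_3=4: τ_3=4, arrival time A_3=6
draw d_4=1: τ_4=1, arrival time A_4=7
draw d_5=3: τ_5=2, arrival time A_5=9
draw d_6=3: τ_6=2, arrival time A_6=11
draw d_7=1: τ_7=1, arrival time A_7=12
draw d_8=6: τ_8=3, arrival time A_8=15
draw d_9=2: τ_9=4, arrival time A_9=19
draw d_10=3: τ_10=2, arrival time A_10=21
draw d_11=2: τ_11=4, arrival time A_11=25
N_t over t=0..11: 0:0 1:1 2:2 3:2 4:2 5:2 6:3 7:4 8:4 9:5 10:5 11:6

6


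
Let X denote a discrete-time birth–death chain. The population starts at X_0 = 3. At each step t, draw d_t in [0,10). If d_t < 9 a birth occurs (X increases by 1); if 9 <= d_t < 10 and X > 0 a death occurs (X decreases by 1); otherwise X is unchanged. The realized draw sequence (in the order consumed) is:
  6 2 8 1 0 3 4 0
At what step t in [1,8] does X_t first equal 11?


8

t=0: X=3, d=6 → birth, X_1=4
t=1: X=4, d=2 → birth, X_2=5
t=2: X=5, d=8 → birth, X_3=6
t=3: X=6, d=1 → birth, X_4=7
t=4: X=7, d=0 → birth, X_5=8
t=5: X=8, d=3 → birth, X_6=9
t=6: X=9, d=4 → birth, X_7=10
t=7: X=10, d=0 → birth, X_8=11


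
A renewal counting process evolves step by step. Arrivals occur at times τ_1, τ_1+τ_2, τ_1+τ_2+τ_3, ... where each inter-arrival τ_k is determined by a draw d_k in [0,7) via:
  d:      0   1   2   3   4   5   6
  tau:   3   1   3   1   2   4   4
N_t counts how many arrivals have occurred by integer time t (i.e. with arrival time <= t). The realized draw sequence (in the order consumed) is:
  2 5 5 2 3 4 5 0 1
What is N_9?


2

draw d_1=2: τ_1=3, arrival time A_1=3
draw d_2=5: τ_2=4, arrival time A_2=7
draw d_3=5: τ_3=4, arrival time A_3=11
draw d_4=2: τ_4=3, arrival time A_4=14
draw d_5=3: τ_5=1, arrival time A_5=15
draw d_6=4: τ_6=2, arrival time A_6=17
draw d_7=5: τ_7=4, arrival time A_7=21
draw d_8=0: τ_8=3, arrival time A_8=24
draw d_9=1: τ_9=1, arrival time A_9=25
N_t over t=0..9: 0:0 1:0 2:0 3:1 4:1 5:1 6:1 7:2 8:2 9:2


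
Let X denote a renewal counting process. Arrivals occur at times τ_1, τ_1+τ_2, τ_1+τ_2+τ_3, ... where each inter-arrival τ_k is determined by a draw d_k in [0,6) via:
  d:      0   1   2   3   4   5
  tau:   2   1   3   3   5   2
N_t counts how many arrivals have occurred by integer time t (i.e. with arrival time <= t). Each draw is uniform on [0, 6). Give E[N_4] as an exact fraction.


1591/1296

Inter-arrival values over d=0..5: [2, 1, 3, 3, 5, 2]
Each d has probability 1/6, so the pmf of τ is: f(1) = 1/6, f(2) = 1/3, f(3) = 1/3, f(5) = 1/6
Renewal equation for m(n) = E[N_n]: condition on τ_1 = k (if k <= n, one arrival plus a fresh copy on the remaining n−k steps): m(n) = F(n) + Σ_{k<=n} f(k)·m(n−k), where F(n) = P(τ <= n) and m(0) = 0
m(1) = F(1) = 1/6
m(2) = F(2) + f(1)·m(1) = 1/2 + 1/6·1/6 = 19/36
m(3) = F(3) + f(1)·m(2) + f(2)·m(1) = 5/6 + 1/6·19/36 + 1/3·1/6 = 211/216
m(4) = F(4) + f(1)·m(3) + f(2)·m(2) + f(3)·m(1) = 5/6 + 1/6·211/216 + 1/3·19/36 + 1/3·1/6 = 1591/1296
E[N_4] = m(4) = 1591/1296


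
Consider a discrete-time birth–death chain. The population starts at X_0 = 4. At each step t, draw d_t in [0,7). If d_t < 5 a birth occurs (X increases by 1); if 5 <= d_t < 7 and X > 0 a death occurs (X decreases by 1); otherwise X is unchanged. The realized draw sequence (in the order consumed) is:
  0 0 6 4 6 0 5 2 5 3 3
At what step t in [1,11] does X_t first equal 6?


2

t=0: X=4, d=0 → birth, X_1=5
t=1: X=5, d=0 → birth, X_2=6
t=2: X=6, d=6 → death, X_3=5
t=3: X=5, d=4 → birth, X_4=6
t=4: X=6, d=6 → death, X_5=5
t=5: X=5, d=0 → birth, X_6=6
t=6: X=6, d=5 → death, X_7=5
t=7: X=5, d=2 → birth, X_8=6
t=8: X=6, d=5 → death, X_9=5
t=9: X=5, d=3 → birth, X_10=6
t=10: X=6, d=3 → birth, X_11=7


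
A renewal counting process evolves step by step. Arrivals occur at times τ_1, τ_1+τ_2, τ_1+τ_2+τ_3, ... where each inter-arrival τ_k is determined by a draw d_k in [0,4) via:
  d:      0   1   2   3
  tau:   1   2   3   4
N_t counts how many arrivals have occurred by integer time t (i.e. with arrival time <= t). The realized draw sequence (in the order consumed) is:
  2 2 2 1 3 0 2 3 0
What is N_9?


draw d_1=2: τ_1=3, arrival time A_1=3
draw d_2=2: τ_2=3, arrival time A_2=6
draw d_3=2: τ_3=3, arrival time A_3=9
draw d_4=1: τ_4=2, arrival time A_4=11
draw d_5=3: τ_5=4, arrival time A_5=15
draw d_6=0: τ_6=1, arrival time A_6=16
draw d_7=2: τ_7=3, arrival time A_7=19
draw d_8=3: τ_8=4, arrival time A_8=23
draw d_9=0: τ_9=1, arrival time A_9=24
N_t over t=0..9: 0:0 1:0 2:0 3:1 4:1 5:1 6:2 7:2 8:2 9:3

3


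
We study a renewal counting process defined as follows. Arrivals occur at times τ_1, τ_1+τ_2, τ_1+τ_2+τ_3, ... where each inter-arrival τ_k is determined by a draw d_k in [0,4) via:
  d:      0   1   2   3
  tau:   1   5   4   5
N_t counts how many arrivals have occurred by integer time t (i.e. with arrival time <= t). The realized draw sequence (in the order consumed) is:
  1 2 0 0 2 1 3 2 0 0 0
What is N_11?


draw d_1=1: τ_1=5, arrival time A_1=5
draw d_2=2: τ_2=4, arrival time A_2=9
draw d_3=0: τ_3=1, arrival time A_3=10
draw d_4=0: τ_4=1, arrival time A_4=11
draw d_5=2: τ_5=4, arrival time A_5=15
draw d_6=1: τ_6=5, arrival time A_6=20
draw d_7=3: τ_7=5, arrival time A_7=25
draw d_8=2: τ_8=4, arrival time A_8=29
draw d_9=0: τ_9=1, arrival time A_9=30
draw d_10=0: τ_10=1, arrival time A_10=31
draw d_11=0: τ_11=1, arrival time A_11=32
N_t over t=0..11: 0:0 1:0 2:0 3:0 4:0 5:1 6:1 7:1 8:1 9:2 10:3 11:4

4


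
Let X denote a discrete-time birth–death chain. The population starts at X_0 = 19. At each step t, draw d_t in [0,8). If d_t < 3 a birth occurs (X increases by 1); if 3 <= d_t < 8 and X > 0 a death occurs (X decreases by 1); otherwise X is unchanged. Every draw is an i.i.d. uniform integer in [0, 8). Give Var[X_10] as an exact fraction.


X can drop by at most 1 per step and X_0 = 19 > T = 10, so X_t >= 19 − t >= 9 > 0 for every t <= 10: the floor at 0 (the 'and X > 0' condition) never binds. Hence X_10 = X_0 + Σ_{t<10} Y_t with i.i.d. increments Y_t = y(d_t) ∈ {+1, −1, 0}.
Outcome values over d=0..7: [1, 1, 1, -1, -1, -1, -1, -1]
Σy = -2, Σy² = 8, M = 8
μ = -2/8 = -1/4,  σ² = 8/8 − (-1/4)² = 15/16
Independent increments: Var[X_10] = 10·σ² = 10·(15/16) = 75/8

75/8


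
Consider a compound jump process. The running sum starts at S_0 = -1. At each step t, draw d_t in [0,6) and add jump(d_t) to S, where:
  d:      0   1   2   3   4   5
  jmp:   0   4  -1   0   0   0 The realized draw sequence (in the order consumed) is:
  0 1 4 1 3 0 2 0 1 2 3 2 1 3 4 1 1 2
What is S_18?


19

t=0: S=-1, d=0, jump=0, S_1=-1
t=1: S=-1, d=1, jump=4, S_2=3
t=2: S=3, d=4, jump=0, S_3=3
t=3: S=3, d=1, jump=4, S_4=7
t=4: S=7, d=3, jump=0, S_5=7
t=5: S=7, d=0, jump=0, S_6=7
t=6: S=7, d=2, jump=-1, S_7=6
t=7: S=6, d=0, jump=0, S_8=6
t=8: S=6, d=1, jump=4, S_9=10
t=9: S=10, d=2, jump=-1, S_10=9
t=10: S=9, d=3, jump=0, S_11=9
t=11: S=9, d=2, jump=-1, S_12=8
t=12: S=8, d=1, jump=4, S_13=12
t=13: S=12, d=3, jump=0, S_14=12
t=14: S=12, d=4, jump=0, S_15=12
t=15: S=12, d=1, jump=4, S_16=16
t=16: S=16, d=1, jump=4, S_17=20
t=17: S=20, d=2, jump=-1, S_18=19


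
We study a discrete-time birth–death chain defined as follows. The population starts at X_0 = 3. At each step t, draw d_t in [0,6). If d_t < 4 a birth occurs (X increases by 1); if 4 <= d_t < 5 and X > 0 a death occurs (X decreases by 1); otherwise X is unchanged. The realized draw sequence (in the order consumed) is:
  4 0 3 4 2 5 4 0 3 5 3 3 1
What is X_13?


8

t=0: X=3, d=4 → death, X_1=2
t=1: X=2, d=0 → birth, X_2=3
t=2: X=3, d=3 → birth, X_3=4
t=3: X=4, d=4 → death, X_4=3
t=4: X=3, d=2 → birth, X_5=4
t=5: X=4, d=5 → hold, X_6=4
t=6: X=4, d=4 → death, X_7=3
t=7: X=3, d=0 → birth, X_8=4
t=8: X=4, d=3 → birth, X_9=5
t=9: X=5, d=5 → hold, X_10=5
t=10: X=5, d=3 → birth, X_11=6
t=11: X=6, d=3 → birth, X_12=7
t=12: X=7, d=1 → birth, X_13=8


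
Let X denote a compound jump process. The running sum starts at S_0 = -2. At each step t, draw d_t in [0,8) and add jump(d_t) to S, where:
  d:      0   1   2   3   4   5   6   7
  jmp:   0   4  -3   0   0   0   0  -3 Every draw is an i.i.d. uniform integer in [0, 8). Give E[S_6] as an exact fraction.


Outcome values over d=0..7: [0, 4, -3, 0, 0, 0, 0, -3]
Σy = -2, Σy² = 34, M = 8
μ = -2/8 = -1/4,  σ² = 34/8 − (-1/4)² = 67/16
E[S_6] = -2 + 6·(-1/4) = -7/2

-7/2


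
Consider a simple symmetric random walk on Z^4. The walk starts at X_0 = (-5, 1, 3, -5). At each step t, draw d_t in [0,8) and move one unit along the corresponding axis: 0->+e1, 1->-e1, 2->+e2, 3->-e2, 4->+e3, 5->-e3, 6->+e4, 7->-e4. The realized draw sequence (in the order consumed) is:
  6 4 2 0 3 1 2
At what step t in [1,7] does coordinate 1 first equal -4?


4

t=0: X=(-5, 1, 3, -5), d=6 → +e4, X_1=(-5, 1, 3, -4)
t=1: X=(-5, 1, 3, -4), d=4 → +e3, X_2=(-5, 1, 4, -4)
t=2: X=(-5, 1, 4, -4), d=2 → +e2, X_3=(-5, 2, 4, -4)
t=3: X=(-5, 2, 4, -4), d=0 → +e1, X_4=(-4, 2, 4, -4)
t=4: X=(-4, 2, 4, -4), d=3 → -e2, X_5=(-4, 1, 4, -4)
t=5: X=(-4, 1, 4, -4), d=1 → -e1, X_6=(-5, 1, 4, -4)
t=6: X=(-5, 1, 4, -4), d=2 → +e2, X_7=(-5, 2, 4, -4)


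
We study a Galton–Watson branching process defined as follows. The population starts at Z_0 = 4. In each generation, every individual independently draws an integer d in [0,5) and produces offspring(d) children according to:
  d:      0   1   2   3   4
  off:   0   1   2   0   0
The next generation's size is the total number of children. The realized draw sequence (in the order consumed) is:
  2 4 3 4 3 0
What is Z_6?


gen 0: Z_0=4, draws=[2, 4, 3, 4], offspring=[2, 0, 0, 0], Z_1=2
gen 1: Z_1=2, draws=[3, 0], offspring=[0, 0], Z_2=0
gen 2: Z_2=0, draws=[], offspring=[], Z_3=0
gen 3: Z_3=0, draws=[], offspring=[], Z_4=0
gen 4: Z_4=0, draws=[], offspring=[], Z_5=0
gen 5: Z_5=0, draws=[], offspring=[], Z_6=0

0


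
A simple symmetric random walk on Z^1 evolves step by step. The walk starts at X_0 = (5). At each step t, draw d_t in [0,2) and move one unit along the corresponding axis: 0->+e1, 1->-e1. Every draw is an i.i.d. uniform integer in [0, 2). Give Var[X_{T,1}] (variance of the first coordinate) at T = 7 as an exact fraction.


Outcome values over d=0..1: [1, -1]
Σy = 0, Σy² = 2, M = 2
μ = 0/2 = 0,  σ² = 2/2 − (0)² = 1
Independent increments: Var[X_7] = 7·σ² = 7·(1) = 7

7


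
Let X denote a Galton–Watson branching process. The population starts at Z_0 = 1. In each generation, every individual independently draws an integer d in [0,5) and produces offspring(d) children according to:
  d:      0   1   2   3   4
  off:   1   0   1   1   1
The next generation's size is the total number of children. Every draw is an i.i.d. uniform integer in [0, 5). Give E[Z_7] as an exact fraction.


Outcome values over d=0..4: [1, 0, 1, 1, 1]
Σy = 4, Σy² = 4, M = 5
μ = 4/5 = 4/5,  σ² = 4/5 − (4/5)² = 4/25
E[Z_0] = 1
E[Z_1] = 4/5·E[Z_0] = 4/5
E[Z_2] = 4/5·E[Z_1] = 16/25
E[Z_3] = 4/5·E[Z_2] = 64/125
E[Z_4] = 4/5·E[Z_3] = 256/625
E[Z_5] = 4/5·E[Z_4] = 1024/3125
E[Z_6] = 4/5·E[Z_5] = 4096/15625
E[Z_7] = 4/5·E[Z_6] = 16384/78125

16384/78125


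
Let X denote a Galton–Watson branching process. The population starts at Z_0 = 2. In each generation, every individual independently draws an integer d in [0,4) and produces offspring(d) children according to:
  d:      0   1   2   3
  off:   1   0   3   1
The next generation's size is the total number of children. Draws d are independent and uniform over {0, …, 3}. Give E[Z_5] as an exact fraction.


3125/512

Outcome values over d=0..3: [1, 0, 3, 1]
Σy = 5, Σy² = 11, M = 4
μ = 5/4 = 5/4,  σ² = 11/4 − (5/4)² = 19/16
E[Z_0] = 2
E[Z_1] = 5/4·E[Z_0] = 5/2
E[Z_2] = 5/4·E[Z_1] = 25/8
E[Z_3] = 5/4·E[Z_2] = 125/32
E[Z_4] = 5/4·E[Z_3] = 625/128
E[Z_5] = 5/4·E[Z_4] = 3125/512


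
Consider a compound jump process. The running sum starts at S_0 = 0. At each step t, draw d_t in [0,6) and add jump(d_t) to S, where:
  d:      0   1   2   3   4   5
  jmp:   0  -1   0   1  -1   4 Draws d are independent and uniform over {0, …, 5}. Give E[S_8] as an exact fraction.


Outcome values over d=0..5: [0, -1, 0, 1, -1, 4]
Σy = 3, Σy² = 19, M = 6
μ = 3/6 = 1/2,  σ² = 19/6 − (1/2)² = 35/12
E[S_8] = 0 + 8·(1/2) = 4

4


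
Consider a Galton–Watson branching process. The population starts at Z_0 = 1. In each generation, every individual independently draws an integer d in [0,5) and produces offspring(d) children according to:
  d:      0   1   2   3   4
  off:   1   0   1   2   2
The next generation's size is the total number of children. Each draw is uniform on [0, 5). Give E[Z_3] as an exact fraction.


216/125

Outcome values over d=0..4: [1, 0, 1, 2, 2]
Σy = 6, Σy² = 10, M = 5
μ = 6/5 = 6/5,  σ² = 10/5 − (6/5)² = 14/25
E[Z_0] = 1
E[Z_1] = 6/5·E[Z_0] = 6/5
E[Z_2] = 6/5·E[Z_1] = 36/25
E[Z_3] = 6/5·E[Z_2] = 216/125


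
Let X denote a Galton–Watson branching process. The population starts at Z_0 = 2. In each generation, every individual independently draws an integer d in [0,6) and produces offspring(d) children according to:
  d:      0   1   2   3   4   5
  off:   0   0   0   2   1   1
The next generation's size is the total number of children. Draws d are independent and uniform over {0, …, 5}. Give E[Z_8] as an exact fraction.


Outcome values over d=0..5: [0, 0, 0, 2, 1, 1]
Σy = 4, Σy² = 6, M = 6
μ = 4/6 = 2/3,  σ² = 6/6 − (2/3)² = 5/9
E[Z_0] = 2
E[Z_1] = 2/3·E[Z_0] = 4/3
E[Z_2] = 2/3·E[Z_1] = 8/9
E[Z_3] = 2/3·E[Z_2] = 16/27
E[Z_4] = 2/3·E[Z_3] = 32/81
E[Z_5] = 2/3·E[Z_4] = 64/243
E[Z_6] = 2/3·E[Z_5] = 128/729
E[Z_7] = 2/3·E[Z_6] = 256/2187
E[Z_8] = 2/3·E[Z_7] = 512/6561

512/6561


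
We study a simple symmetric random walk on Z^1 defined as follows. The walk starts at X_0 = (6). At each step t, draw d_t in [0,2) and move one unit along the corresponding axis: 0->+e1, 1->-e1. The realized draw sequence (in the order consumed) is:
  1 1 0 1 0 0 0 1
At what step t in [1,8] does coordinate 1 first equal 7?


7

t=0: X=(6), d=1 → -e1, X_1=(5)
t=1: X=(5), d=1 → -e1, X_2=(4)
t=2: X=(4), d=0 → +e1, X_3=(5)
t=3: X=(5), d=1 → -e1, X_4=(4)
t=4: X=(4), d=0 → +e1, X_5=(5)
t=5: X=(5), d=0 → +e1, X_6=(6)
t=6: X=(6), d=0 → +e1, X_7=(7)
t=7: X=(7), d=1 → -e1, X_8=(6)


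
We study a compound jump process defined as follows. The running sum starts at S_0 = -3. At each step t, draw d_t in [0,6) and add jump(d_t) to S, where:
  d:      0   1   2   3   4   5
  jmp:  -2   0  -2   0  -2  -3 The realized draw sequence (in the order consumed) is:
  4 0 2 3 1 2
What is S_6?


-11

t=0: S=-3, d=4, jump=-2, S_1=-5
t=1: S=-5, d=0, jump=-2, S_2=-7
t=2: S=-7, d=2, jump=-2, S_3=-9
t=3: S=-9, d=3, jump=0, S_4=-9
t=4: S=-9, d=1, jump=0, S_5=-9
t=5: S=-9, d=2, jump=-2, S_6=-11


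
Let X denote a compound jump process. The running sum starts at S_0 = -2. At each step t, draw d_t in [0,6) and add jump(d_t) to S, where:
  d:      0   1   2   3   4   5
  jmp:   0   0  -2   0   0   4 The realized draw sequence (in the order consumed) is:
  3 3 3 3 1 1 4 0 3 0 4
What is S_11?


-2

t=0: S=-2, d=3, jump=0, S_1=-2
t=1: S=-2, d=3, jump=0, S_2=-2
t=2: S=-2, d=3, jump=0, S_3=-2
t=3: S=-2, d=3, jump=0, S_4=-2
t=4: S=-2, d=1, jump=0, S_5=-2
t=5: S=-2, d=1, jump=0, S_6=-2
t=6: S=-2, d=4, jump=0, S_7=-2
t=7: S=-2, d=0, jump=0, S_8=-2
t=8: S=-2, d=3, jump=0, S_9=-2
t=9: S=-2, d=0, jump=0, S_10=-2
t=10: S=-2, d=4, jump=0, S_11=-2


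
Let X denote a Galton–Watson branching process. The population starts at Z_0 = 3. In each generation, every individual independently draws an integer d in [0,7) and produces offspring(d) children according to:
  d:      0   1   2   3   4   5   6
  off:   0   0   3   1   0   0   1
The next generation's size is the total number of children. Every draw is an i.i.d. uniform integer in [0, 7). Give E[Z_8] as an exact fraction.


1171875/5764801

Outcome values over d=0..6: [0, 0, 3, 1, 0, 0, 1]
Σy = 5, Σy² = 11, M = 7
μ = 5/7 = 5/7,  σ² = 11/7 − (5/7)² = 52/49
E[Z_0] = 3
E[Z_1] = 5/7·E[Z_0] = 15/7
E[Z_2] = 5/7·E[Z_1] = 75/49
E[Z_3] = 5/7·E[Z_2] = 375/343
E[Z_4] = 5/7·E[Z_3] = 1875/2401
E[Z_5] = 5/7·E[Z_4] = 9375/16807
E[Z_6] = 5/7·E[Z_5] = 46875/117649
E[Z_7] = 5/7·E[Z_6] = 234375/823543
E[Z_8] = 5/7·E[Z_7] = 1171875/5764801


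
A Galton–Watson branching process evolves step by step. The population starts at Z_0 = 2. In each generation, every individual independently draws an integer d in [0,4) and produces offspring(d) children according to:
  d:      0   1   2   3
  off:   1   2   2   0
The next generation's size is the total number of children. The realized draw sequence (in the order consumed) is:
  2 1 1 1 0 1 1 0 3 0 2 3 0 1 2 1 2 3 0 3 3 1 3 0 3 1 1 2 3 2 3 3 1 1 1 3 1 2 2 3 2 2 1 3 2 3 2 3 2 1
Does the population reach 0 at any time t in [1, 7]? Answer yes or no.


gen 0: Z_0=2, draws=[2, 1], offspring=[2, 2], Z_1=4
gen 1: Z_1=4, draws=[1, 1, 0, 1], offspring=[2, 2, 1, 2], Z_2=7
gen 2: Z_2=7, draws=[1, 0, 3, 0, 2, 3, 0], offspring=[2, 1, 0, 1, 2, 0, 1], Z_3=7
gen 3: Z_3=7, draws=[1, 2, 1, 2, 3, 0, 3], offspring=[2, 2, 2, 2, 0, 1, 0], Z_4=9
gen 4: Z_4=9, draws=[3, 1, 3, 0, 3, 1, 1, 2, 3], offspring=[0, 2, 0, 1, 0, 2, 2, 2, 0], Z_5=9
gen 5: Z_5=9, draws=[2, 3, 3, 1, 1, 1, 3, 1, 2], offspring=[2, 0, 0, 2, 2, 2, 0, 2, 2], Z_6=12
gen 6: Z_6=12, draws=[2, 3, 2, 2, 1, 3, 2, 3, 2, 3, 2, 1], offspring=[2, 0, 2, 2, 2, 0, 2, 0, 2, 0, 2, 2], Z_7=16

no


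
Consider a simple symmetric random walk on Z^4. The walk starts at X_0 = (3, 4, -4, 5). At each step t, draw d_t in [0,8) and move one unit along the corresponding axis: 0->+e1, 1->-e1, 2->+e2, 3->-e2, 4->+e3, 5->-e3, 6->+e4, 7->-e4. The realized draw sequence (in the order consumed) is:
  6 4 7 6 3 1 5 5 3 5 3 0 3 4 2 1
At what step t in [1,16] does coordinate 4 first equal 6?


t=0: X=(3, 4, -4, 5), d=6 → +e4, X_1=(3, 4, -4, 6)
t=1: X=(3, 4, -4, 6), d=4 → +e3, X_2=(3, 4, -3, 6)
t=2: X=(3, 4, -3, 6), d=7 → -e4, X_3=(3, 4, -3, 5)
t=3: X=(3, 4, -3, 5), d=6 → +e4, X_4=(3, 4, -3, 6)
t=4: X=(3, 4, -3, 6), d=3 → -e2, X_5=(3, 3, -3, 6)
t=5: X=(3, 3, -3, 6), d=1 → -e1, X_6=(2, 3, -3, 6)
t=6: X=(2, 3, -3, 6), d=5 → -e3, X_7=(2, 3, -4, 6)
t=7: X=(2, 3, -4, 6), d=5 → -e3, X_8=(2, 3, -5, 6)
t=8: X=(2, 3, -5, 6), d=3 → -e2, X_9=(2, 2, -5, 6)
t=9: X=(2, 2, -5, 6), d=5 → -e3, X_10=(2, 2, -6, 6)
t=10: X=(2, 2, -6, 6), d=3 → -e2, X_11=(2, 1, -6, 6)
t=11: X=(2, 1, -6, 6), d=0 → +e1, X_12=(3, 1, -6, 6)
t=12: X=(3, 1, -6, 6), d=3 → -e2, X_13=(3, 0, -6, 6)
t=13: X=(3, 0, -6, 6), d=4 → +e3, X_14=(3, 0, -5, 6)
t=14: X=(3, 0, -5, 6), d=2 → +e2, X_15=(3, 1, -5, 6)
t=15: X=(3, 1, -5, 6), d=1 → -e1, X_16=(2, 1, -5, 6)

1


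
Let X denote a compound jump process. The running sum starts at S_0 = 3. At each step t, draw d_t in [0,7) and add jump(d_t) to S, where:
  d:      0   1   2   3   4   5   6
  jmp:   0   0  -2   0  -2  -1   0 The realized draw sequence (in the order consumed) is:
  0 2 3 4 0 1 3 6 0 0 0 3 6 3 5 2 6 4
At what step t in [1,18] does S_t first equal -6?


t=0: S=3, d=0, jump=0, S_1=3
t=1: S=3, d=2, jump=-2, S_2=1
t=2: S=1, d=3, jump=0, S_3=1
t=3: S=1, d=4, jump=-2, S_4=-1
t=4: S=-1, d=0, jump=0, S_5=-1
t=5: S=-1, d=1, jump=0, S_6=-1
t=6: S=-1, d=3, jump=0, S_7=-1
t=7: S=-1, d=6, jump=0, S_8=-1
t=8: S=-1, d=0, jump=0, S_9=-1
t=9: S=-1, d=0, jump=0, S_10=-1
t=10: S=-1, d=0, jump=0, S_11=-1
t=11: S=-1, d=3, jump=0, S_12=-1
t=12: S=-1, d=6, jump=0, S_13=-1
t=13: S=-1, d=3, jump=0, S_14=-1
t=14: S=-1, d=5, jump=-1, S_15=-2
t=15: S=-2, d=2, jump=-2, S_16=-4
t=16: S=-4, d=6, jump=0, S_17=-4
t=17: S=-4, d=4, jump=-2, S_18=-6

18


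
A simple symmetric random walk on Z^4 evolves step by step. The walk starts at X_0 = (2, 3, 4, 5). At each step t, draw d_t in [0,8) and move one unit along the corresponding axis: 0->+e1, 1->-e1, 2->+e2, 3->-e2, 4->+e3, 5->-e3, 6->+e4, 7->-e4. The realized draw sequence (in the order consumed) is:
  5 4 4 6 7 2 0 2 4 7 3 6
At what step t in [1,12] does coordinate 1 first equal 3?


t=0: X=(2, 3, 4, 5), d=5 → -e3, X_1=(2, 3, 3, 5)
t=1: X=(2, 3, 3, 5), d=4 → +e3, X_2=(2, 3, 4, 5)
t=2: X=(2, 3, 4, 5), d=4 → +e3, X_3=(2, 3, 5, 5)
t=3: X=(2, 3, 5, 5), d=6 → +e4, X_4=(2, 3, 5, 6)
t=4: X=(2, 3, 5, 6), d=7 → -e4, X_5=(2, 3, 5, 5)
t=5: X=(2, 3, 5, 5), d=2 → +e2, X_6=(2, 4, 5, 5)
t=6: X=(2, 4, 5, 5), d=0 → +e1, X_7=(3, 4, 5, 5)
t=7: X=(3, 4, 5, 5), d=2 → +e2, X_8=(3, 5, 5, 5)
t=8: X=(3, 5, 5, 5), d=4 → +e3, X_9=(3, 5, 6, 5)
t=9: X=(3, 5, 6, 5), d=7 → -e4, X_10=(3, 5, 6, 4)
t=10: X=(3, 5, 6, 4), d=3 → -e2, X_11=(3, 4, 6, 4)
t=11: X=(3, 4, 6, 4), d=6 → +e4, X_12=(3, 4, 6, 5)

7


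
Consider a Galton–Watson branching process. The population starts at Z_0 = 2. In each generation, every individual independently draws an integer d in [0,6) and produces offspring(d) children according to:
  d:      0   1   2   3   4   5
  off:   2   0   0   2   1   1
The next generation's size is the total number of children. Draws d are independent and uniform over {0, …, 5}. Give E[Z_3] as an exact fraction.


Outcome values over d=0..5: [2, 0, 0, 2, 1, 1]
Σy = 6, Σy² = 10, M = 6
μ = 6/6 = 1,  σ² = 10/6 − (1)² = 2/3
E[Z_0] = 2
E[Z_1] = 1·E[Z_0] = 2
E[Z_2] = 1·E[Z_1] = 2
E[Z_3] = 1·E[Z_2] = 2

2


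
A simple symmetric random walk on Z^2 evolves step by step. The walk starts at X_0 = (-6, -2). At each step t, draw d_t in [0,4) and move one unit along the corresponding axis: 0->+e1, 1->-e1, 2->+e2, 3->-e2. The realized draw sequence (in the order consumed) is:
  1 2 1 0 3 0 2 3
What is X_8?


(-6, -2)

t=0: X=(-6, -2), d=1 → -e1, X_1=(-7, -2)
t=1: X=(-7, -2), d=2 → +e2, X_2=(-7, -1)
t=2: X=(-7, -1), d=1 → -e1, X_3=(-8, -1)
t=3: X=(-8, -1), d=0 → +e1, X_4=(-7, -1)
t=4: X=(-7, -1), d=3 → -e2, X_5=(-7, -2)
t=5: X=(-7, -2), d=0 → +e1, X_6=(-6, -2)
t=6: X=(-6, -2), d=2 → +e2, X_7=(-6, -1)
t=7: X=(-6, -1), d=3 → -e2, X_8=(-6, -2)


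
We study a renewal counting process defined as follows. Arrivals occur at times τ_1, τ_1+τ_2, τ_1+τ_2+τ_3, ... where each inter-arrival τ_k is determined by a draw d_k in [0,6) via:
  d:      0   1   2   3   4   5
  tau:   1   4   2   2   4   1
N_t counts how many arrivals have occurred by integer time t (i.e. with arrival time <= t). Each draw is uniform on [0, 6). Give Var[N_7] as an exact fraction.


5537576/4782969

Inter-arrival values over d=0..5: [1, 4, 2, 2, 4, 1]
Each d has probability 1/6, so the pmf of τ is: f(1) = 1/3, f(2) = 1/3, f(4) = 1/3
Let p_n(j) = P(N_n = j), with p_0 = [1]. Condition on τ_1: p_n(0) = P(τ > n), and for j >= 1, p_n(j) = Σ_{k<=n} f(k)·p_{n−k}(j−1)
p_1 = [2/3, 1/3]  (j = 0..1)
p_2 = [1/3, 5/9, 1/9]  (j = 0..2)
p_3 = [1/3, 1/3, 8/27, 1/27]  (j = 0..3)
p_4 = [0, 5/9, 8/27, 11/81, 1/81]  (j = 0..4)
p_5 = [0, 1/3, 11/27, 16/81, 14/243, 1/243]  (j = 0..5)
p_6 = [0, 1/9, 13/27, 22/81, 1/9, 17/729, 1/729]  (j = 0..6)
p_7 = [0, 1/9, 7/27, 32/81, 41/243, 41/729, 20/2187, 1/2187]  (j = 0..7)
E[N_7] = Σ j·p_7(j) = 6187/2187;  E[N_7²] = Σ j²·p_7(j) = 20035/2187
Var[N_7] = 20035/2187 − (6187/2187)² = 5537576/4782969
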